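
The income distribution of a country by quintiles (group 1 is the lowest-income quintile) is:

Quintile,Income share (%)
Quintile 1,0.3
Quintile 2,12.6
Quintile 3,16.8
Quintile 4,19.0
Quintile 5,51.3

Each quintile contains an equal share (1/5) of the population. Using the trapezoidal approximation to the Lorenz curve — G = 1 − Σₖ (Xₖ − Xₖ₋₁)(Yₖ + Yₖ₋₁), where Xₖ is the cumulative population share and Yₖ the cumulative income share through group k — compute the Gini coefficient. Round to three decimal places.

Cumulative income shares Yₖ: 0.0030, 0.1290, 0.2970, 0.4870, 1.0000
Σ (Xₖ−Xₖ₋₁)(Yₖ+Yₖ₋₁) = (1/5)(0.0030+0.0000) + (1/5)(0.1290+0.0030) + (1/5)(0.2970+0.1290) + (1/5)(0.4870+0.2970) + (1/5)(1.0000+0.4870)
  = 0.0006 + 0.0264 + 0.0852 + 0.1568 + 0.2974 = 0.5664
G = 1 − 0.5664 = 0.4336

0.434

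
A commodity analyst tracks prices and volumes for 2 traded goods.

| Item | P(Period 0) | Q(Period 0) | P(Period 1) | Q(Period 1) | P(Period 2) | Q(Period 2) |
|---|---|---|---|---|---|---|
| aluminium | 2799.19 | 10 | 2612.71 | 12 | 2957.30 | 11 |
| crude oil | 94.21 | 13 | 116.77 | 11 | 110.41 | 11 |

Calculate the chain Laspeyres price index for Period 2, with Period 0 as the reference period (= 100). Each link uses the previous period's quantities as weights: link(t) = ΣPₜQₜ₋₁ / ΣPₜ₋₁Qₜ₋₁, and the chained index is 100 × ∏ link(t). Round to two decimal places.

Link Period 0→Period 1:
ΣP(Period 1)Q(Period 0) = 2612.71×10 + 116.77×13 = 26127.1 + 1518.01 = 27645.11
ΣP(Period 0)Q(Period 0) = 2799.19×10 + 94.21×13 = 27991.9 + 1224.73 = 29216.63
link = 27645.11/29216.63 = 0.946211
Link Period 1→Period 2:
ΣP(Period 2)Q(Period 1) = 2957.30×12 + 110.41×11 = 35487.6 + 1214.51 = 36702.11
ΣP(Period 1)Q(Period 1) = 2612.71×12 + 116.77×11 = 31352.52 + 1284.47 = 32636.99
link = 36702.11/32636.99 = 1.124556
Chained index = 100 × 0.946211 × 1.124556 = 106.4067

106.41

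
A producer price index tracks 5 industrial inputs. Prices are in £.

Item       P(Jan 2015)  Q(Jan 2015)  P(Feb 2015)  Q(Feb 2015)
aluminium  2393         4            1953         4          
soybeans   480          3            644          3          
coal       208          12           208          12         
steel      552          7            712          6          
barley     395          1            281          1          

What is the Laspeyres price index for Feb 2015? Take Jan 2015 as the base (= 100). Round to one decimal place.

Laspeyres price index uses base-period quantities as weights.
ΣP(Feb 2015)·Q(Jan 2015) = 1953×4 + 644×3 + 208×12 + 712×7 + 281×1 = 7812 + 1932 + 2496 + 4984 + 281 = 17505
ΣP(Jan 2015)·Q(Jan 2015) = 2393×4 + 480×3 + 208×12 + 552×7 + 395×1 = 9572 + 1440 + 2496 + 3864 + 395 = 17767
Index = 17505 / 17767 × 100 = 98.5254

98.5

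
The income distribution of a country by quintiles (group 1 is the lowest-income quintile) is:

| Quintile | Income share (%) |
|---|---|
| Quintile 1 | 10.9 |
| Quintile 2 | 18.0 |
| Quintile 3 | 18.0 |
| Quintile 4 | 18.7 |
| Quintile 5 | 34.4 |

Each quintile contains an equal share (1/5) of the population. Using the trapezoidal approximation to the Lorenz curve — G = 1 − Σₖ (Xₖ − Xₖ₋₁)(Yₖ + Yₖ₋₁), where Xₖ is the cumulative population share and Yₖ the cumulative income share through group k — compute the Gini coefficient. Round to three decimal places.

Cumulative income shares Yₖ: 0.1090, 0.2890, 0.4690, 0.6560, 1.0000
Σ (Xₖ−Xₖ₋₁)(Yₖ+Yₖ₋₁) = (1/5)(0.1090+0.0000) + (1/5)(0.2890+0.1090) + (1/5)(0.4690+0.2890) + (1/5)(0.6560+0.4690) + (1/5)(1.0000+0.6560)
  = 0.0218 + 0.0796 + 0.1516 + 0.2250 + 0.3312 = 0.8092
G = 1 − 0.8092 = 0.1908

0.191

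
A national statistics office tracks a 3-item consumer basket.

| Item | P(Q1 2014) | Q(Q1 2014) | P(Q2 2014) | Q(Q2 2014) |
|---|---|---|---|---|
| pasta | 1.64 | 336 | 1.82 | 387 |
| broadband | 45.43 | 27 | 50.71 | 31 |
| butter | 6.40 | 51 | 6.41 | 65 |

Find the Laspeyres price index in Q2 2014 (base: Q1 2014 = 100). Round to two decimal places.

109.67

Laspeyres price index uses base-period quantities as weights.
ΣP(Q2 2014)·Q(Q1 2014) = 1.82×336 + 50.71×27 + 6.41×51 = 611.52 + 1369.17 + 326.91 = 2307.6
ΣP(Q1 2014)·Q(Q1 2014) = 1.64×336 + 45.43×27 + 6.40×51 = 551.04 + 1226.61 + 326.4 = 2104.05
Index = 2307.6 / 2104.05 × 100 = 109.6742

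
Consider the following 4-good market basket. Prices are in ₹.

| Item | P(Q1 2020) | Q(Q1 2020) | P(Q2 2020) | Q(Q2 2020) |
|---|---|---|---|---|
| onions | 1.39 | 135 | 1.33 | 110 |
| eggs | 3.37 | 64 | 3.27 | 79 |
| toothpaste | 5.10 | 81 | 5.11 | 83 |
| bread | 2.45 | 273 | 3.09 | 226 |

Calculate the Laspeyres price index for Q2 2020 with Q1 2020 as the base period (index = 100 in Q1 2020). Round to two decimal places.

110.84

Laspeyres price index uses base-period quantities as weights.
ΣP(Q2 2020)·Q(Q1 2020) = 1.33×135 + 3.27×64 + 5.11×81 + 3.09×273 = 179.55 + 209.28 + 413.91 + 843.57 = 1646.31
ΣP(Q1 2020)·Q(Q1 2020) = 1.39×135 + 3.37×64 + 5.10×81 + 2.45×273 = 187.65 + 215.68 + 413.1 + 668.85 = 1485.28
Index = 1646.31 / 1485.28 × 100 = 110.8417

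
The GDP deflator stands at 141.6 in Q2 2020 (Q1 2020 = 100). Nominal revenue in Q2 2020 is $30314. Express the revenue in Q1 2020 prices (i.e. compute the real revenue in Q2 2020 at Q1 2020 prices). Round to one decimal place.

21408.2

Real = Nominal ÷ (Index/100) = 30314 ÷ (141.6/100)
     = 30314 ÷ 1.416 = 21408.1921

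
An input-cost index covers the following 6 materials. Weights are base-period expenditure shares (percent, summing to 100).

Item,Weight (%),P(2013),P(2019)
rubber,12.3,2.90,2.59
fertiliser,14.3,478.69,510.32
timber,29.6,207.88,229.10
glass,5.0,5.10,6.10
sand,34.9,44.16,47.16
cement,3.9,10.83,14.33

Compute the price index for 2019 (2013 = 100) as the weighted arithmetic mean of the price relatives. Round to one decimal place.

107.3

rubber: 12.3 × (2.59/2.90) = 12.3 × 0.893103 = 10.9852
fertiliser: 14.3 × (510.32/478.69) = 14.3 × 1.066076 = 15.2449
timber: 29.6 × (229.10/207.88) = 29.6 × 1.102078 = 32.6215
glass: 5.0 × (6.10/5.10) = 5.0 × 1.196078 = 5.9804
sand: 34.9 × (47.16/44.16) = 34.9 × 1.067935 = 37.2709
cement: 3.9 × (14.33/10.83) = 3.9 × 1.323176 = 5.1604
Index = Σ wᵢ·(p₁ᵢ/p₀ᵢ) = 10.9852 + 15.2449 + 32.6215 + 5.9804 + 37.2709 + 5.1604 = 107.2633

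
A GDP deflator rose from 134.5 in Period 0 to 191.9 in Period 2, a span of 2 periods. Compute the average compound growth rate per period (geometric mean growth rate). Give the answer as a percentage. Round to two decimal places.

Growth factor = (191.9/134.5)^(1/2) = (1.426766)^(1/2) = 1.194473
Growth rate = 1.194473 − 1 = 0.194473 = 19.4473%

19.45%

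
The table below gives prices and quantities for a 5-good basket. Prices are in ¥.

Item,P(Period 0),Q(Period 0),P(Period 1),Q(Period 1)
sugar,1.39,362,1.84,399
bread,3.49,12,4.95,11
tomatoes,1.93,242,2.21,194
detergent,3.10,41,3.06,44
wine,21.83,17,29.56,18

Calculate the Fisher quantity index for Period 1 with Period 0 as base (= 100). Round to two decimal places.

Laspeyres component (base-period weights):
ΣP(Period 0)Q(Period 1) = 1.39×399 + 3.49×11 + 1.93×194 + 3.10×44 + 21.83×18 = 554.61 + 38.39 + 374.42 + 136.4 + 392.94 = 1496.76
ΣP(Period 0)Q(Period 0) = 1.39×362 + 3.49×12 + 1.93×242 + 3.10×41 + 21.83×17 = 503.18 + 41.88 + 467.06 + 127.1 + 371.11 = 1510.33
L = 1496.76 / 1510.33 × 100 = 99.1015
Paasche component (current-period weights):
ΣP(Period 1)Q(Period 1) = 1.84×399 + 4.95×11 + 2.21×194 + 3.06×44 + 29.56×18 = 734.16 + 54.45 + 428.74 + 134.64 + 532.08 = 1884.07
ΣP(Period 1)Q(Period 0) = 1.84×362 + 4.95×12 + 2.21×242 + 3.06×41 + 29.56×17 = 666.08 + 59.4 + 534.82 + 125.46 + 502.52 = 1888.28
P = 1884.07 / 1888.28 × 100 = 99.7770
Fisher = √(L × P) = √(99.1015 × 99.7770) = 99.4387

99.44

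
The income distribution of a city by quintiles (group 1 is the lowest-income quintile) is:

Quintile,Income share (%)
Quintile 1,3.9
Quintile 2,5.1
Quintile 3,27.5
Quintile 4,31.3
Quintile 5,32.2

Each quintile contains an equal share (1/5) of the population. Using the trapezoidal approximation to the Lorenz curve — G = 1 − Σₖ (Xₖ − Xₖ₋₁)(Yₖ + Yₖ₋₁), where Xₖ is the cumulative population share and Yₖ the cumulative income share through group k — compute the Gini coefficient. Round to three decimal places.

0.331

Cumulative income shares Yₖ: 0.0390, 0.0900, 0.3650, 0.6780, 1.0000
Σ (Xₖ−Xₖ₋₁)(Yₖ+Yₖ₋₁) = (1/5)(0.0390+0.0000) + (1/5)(0.0900+0.0390) + (1/5)(0.3650+0.0900) + (1/5)(0.6780+0.3650) + (1/5)(1.0000+0.6780)
  = 0.0078 + 0.0258 + 0.0910 + 0.2086 + 0.3356 = 0.6688
G = 1 − 0.6688 = 0.3312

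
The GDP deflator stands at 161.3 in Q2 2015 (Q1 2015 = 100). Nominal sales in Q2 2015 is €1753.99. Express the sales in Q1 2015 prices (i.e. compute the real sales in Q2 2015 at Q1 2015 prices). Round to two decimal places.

1087.41

Real = Nominal ÷ (Index/100) = 1753.99 ÷ (161.3/100)
     = 1753.99 ÷ 1.613 = 1087.4086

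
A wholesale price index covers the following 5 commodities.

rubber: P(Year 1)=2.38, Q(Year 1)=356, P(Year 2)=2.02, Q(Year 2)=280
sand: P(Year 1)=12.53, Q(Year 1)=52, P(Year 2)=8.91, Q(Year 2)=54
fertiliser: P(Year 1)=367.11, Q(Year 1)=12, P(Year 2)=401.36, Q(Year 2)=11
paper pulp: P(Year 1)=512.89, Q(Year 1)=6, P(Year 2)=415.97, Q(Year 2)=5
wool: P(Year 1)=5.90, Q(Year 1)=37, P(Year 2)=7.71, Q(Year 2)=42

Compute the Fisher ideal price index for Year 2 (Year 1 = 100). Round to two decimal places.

Laspeyres component (base-period weights):
ΣP(Year 2)Q(Year 1) = 2.02×356 + 8.91×52 + 401.36×12 + 415.97×6 + 7.71×37 = 719.12 + 463.32 + 4816.32 + 2495.82 + 285.27 = 8779.85
ΣP(Year 1)Q(Year 1) = 2.38×356 + 12.53×52 + 367.11×12 + 512.89×6 + 5.90×37 = 847.28 + 651.56 + 4405.32 + 3077.34 + 218.3 = 9199.8
L = 8779.85 / 9199.8 × 100 = 95.4352
Paasche component (current-period weights):
ΣP(Year 2)Q(Year 2) = 2.02×280 + 8.91×54 + 401.36×11 + 415.97×5 + 7.71×42 = 565.6 + 481.14 + 4414.96 + 2079.85 + 323.82 = 7865.37
ΣP(Year 1)Q(Year 2) = 2.38×280 + 12.53×54 + 367.11×11 + 512.89×5 + 5.90×42 = 666.4 + 676.62 + 4038.21 + 2564.45 + 247.8 = 8193.48
P = 7865.37 / 8193.48 × 100 = 95.9955
Fisher = √(L × P) = √(95.4352 × 95.9955) = 95.7149

95.71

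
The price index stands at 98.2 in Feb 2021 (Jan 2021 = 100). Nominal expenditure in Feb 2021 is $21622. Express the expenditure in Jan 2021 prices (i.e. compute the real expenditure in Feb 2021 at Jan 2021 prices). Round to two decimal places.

Real = Nominal ÷ (Index/100) = 21622 ÷ (98.2/100)
     = 21622 ÷ 0.982 = 22018.3299

22018.33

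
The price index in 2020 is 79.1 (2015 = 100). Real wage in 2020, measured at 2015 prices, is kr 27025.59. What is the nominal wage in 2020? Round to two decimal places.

21377.24

Nominal = Real × (Index/100) = 27025.59 × (79.1/100)
        = 27025.59 × 0.791 = 21377.2417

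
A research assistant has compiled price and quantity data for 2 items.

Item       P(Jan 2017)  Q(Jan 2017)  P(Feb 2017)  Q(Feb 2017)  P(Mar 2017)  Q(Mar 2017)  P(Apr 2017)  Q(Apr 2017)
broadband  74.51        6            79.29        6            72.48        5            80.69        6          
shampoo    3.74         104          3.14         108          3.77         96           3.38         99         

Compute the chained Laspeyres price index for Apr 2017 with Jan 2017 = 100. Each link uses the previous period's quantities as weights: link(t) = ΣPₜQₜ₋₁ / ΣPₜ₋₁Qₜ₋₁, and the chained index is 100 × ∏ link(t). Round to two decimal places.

99.66

Link Jan 2017→Feb 2017:
ΣP(Feb 2017)Q(Jan 2017) = 79.29×6 + 3.14×104 = 475.74 + 326.56 = 802.3
ΣP(Jan 2017)Q(Jan 2017) = 74.51×6 + 3.74×104 = 447.06 + 388.96 = 836.02
link = 802.3/836.02 = 0.959666
Link Feb 2017→Mar 2017:
ΣP(Mar 2017)Q(Feb 2017) = 72.48×6 + 3.77×108 = 434.88 + 407.16 = 842.04
ΣP(Feb 2017)Q(Feb 2017) = 79.29×6 + 3.14×108 = 475.74 + 339.12 = 814.86
link = 842.04/814.86 = 1.033355
Link Mar 2017→Apr 2017:
ΣP(Apr 2017)Q(Mar 2017) = 80.69×5 + 3.38×96 = 403.45 + 324.48 = 727.93
ΣP(Mar 2017)Q(Mar 2017) = 72.48×5 + 3.77×96 = 362.4 + 361.92 = 724.32
link = 727.93/724.32 = 1.004984
Chained index = 100 × 0.959666 × 1.033355 × 1.004984 = 99.6619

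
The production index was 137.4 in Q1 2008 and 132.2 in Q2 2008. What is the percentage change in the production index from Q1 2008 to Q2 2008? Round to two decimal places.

-3.78%

Change = (132.2 − 137.4) / 137.4 × 100
       = -5.2 / 137.4 × 100 = -3.7846%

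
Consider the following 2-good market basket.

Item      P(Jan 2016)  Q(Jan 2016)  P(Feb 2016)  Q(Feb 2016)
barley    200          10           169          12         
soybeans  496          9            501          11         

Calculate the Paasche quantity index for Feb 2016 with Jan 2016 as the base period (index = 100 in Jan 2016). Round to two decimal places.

Paasche quantity index uses current-period prices as weights.
ΣP(Feb 2016)·Q(Feb 2016) = 169×12 + 501×11 = 2028 + 5511 = 7539
ΣP(Feb 2016)·Q(Jan 2016) = 169×10 + 501×9 = 1690 + 4509 = 6199
Index = 7539 / 6199 × 100 = 121.6164

121.62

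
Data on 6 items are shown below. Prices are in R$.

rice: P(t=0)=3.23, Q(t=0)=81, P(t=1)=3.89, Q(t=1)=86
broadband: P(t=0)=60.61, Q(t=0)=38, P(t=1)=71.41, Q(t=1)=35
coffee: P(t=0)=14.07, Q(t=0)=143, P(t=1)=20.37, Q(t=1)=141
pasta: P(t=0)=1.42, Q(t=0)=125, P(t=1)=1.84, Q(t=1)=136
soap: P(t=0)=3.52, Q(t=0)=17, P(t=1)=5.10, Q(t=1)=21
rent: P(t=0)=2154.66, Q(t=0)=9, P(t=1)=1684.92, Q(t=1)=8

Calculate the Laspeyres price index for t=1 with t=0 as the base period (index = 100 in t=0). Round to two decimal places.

Laspeyres price index uses base-period quantities as weights.
ΣP(t=1)·Q(t=0) = 3.89×81 + 71.41×38 + 20.37×143 + 1.84×125 + 5.10×17 + 1684.92×9 = 315.09 + 2713.58 + 2912.91 + 230 + 86.7 + 15164.28 = 21422.56
ΣP(t=0)·Q(t=0) = 3.23×81 + 60.61×38 + 14.07×143 + 1.42×125 + 3.52×17 + 2154.66×9 = 261.63 + 2303.18 + 2012.01 + 177.5 + 59.84 + 19391.94 = 24206.1
Index = 21422.56 / 24206.1 × 100 = 88.5007

88.50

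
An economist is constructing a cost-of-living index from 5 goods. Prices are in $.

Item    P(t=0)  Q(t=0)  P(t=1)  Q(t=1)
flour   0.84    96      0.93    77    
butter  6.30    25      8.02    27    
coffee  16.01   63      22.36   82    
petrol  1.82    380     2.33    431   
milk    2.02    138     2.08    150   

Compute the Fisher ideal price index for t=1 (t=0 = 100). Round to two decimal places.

129.98

Laspeyres component (base-period weights):
ΣP(t=1)Q(t=0) = 0.93×96 + 8.02×25 + 22.36×63 + 2.33×380 + 2.08×138 = 89.28 + 200.5 + 1408.68 + 885.4 + 287.04 = 2870.9
ΣP(t=0)Q(t=0) = 0.84×96 + 6.30×25 + 16.01×63 + 1.82×380 + 2.02×138 = 80.64 + 157.5 + 1008.63 + 691.6 + 278.76 = 2217.13
L = 2870.9 / 2217.13 × 100 = 129.4872
Paasche component (current-period weights):
ΣP(t=1)Q(t=1) = 0.93×77 + 8.02×27 + 22.36×82 + 2.33×431 + 2.08×150 = 71.61 + 216.54 + 1833.52 + 1004.23 + 312 = 3437.9
ΣP(t=0)Q(t=1) = 0.84×77 + 6.30×27 + 16.01×82 + 1.82×431 + 2.02×150 = 64.68 + 170.1 + 1312.82 + 784.42 + 303 = 2635.02
P = 3437.9 / 2635.02 × 100 = 130.4696
Fisher = √(L × P) = √(129.4872 × 130.4696) = 129.9775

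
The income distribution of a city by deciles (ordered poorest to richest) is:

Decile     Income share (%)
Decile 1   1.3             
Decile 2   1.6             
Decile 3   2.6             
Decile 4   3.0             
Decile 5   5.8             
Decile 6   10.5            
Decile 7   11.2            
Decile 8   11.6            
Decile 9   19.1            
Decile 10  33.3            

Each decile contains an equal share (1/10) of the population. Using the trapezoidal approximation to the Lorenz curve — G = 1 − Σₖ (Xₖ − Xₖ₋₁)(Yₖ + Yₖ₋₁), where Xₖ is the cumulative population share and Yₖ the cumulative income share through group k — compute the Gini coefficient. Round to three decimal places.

Cumulative income shares Yₖ: 0.0130, 0.0290, 0.0550, 0.0850, 0.1430, 0.2480, 0.3600, 0.4760, 0.6670, 1.0000
Σ (Xₖ−Xₖ₋₁)(Yₖ+Yₖ₋₁) = (1/10)(0.0130+0.0000) + (1/10)(0.0290+0.0130) + (1/10)(0.0550+0.0290) + (1/10)(0.0850+0.0550) + (1/10)(0.1430+0.0850) + (1/10)(0.2480+0.1430) + (1/10)(0.3600+0.2480) + (1/10)(0.4760+0.3600) + (1/10)(0.6670+0.4760) + (1/10)(1.0000+0.6670)
  = 0.0013 + 0.0042 + 0.0084 + 0.0140 + 0.0228 + 0.0391 + 0.0608 + 0.0836 + 0.1143 + 0.1667 = 0.5152
G = 1 − 0.5152 = 0.4848

0.485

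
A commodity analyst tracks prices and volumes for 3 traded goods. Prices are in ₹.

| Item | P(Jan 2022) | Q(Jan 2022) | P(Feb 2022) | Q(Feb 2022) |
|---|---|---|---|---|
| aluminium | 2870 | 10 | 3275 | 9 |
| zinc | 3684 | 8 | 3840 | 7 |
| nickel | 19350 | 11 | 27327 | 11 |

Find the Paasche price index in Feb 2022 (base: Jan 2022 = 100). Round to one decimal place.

135.0

Paasche price index uses current-period quantities as weights.
ΣP(Feb 2022)·Q(Feb 2022) = 3275×9 + 3840×7 + 27327×11 = 29475 + 26880 + 300597 = 356952
ΣP(Jan 2022)·Q(Feb 2022) = 2870×9 + 3684×7 + 19350×11 = 25830 + 25788 + 212850 = 264468
Index = 356952 / 264468 × 100 = 134.9698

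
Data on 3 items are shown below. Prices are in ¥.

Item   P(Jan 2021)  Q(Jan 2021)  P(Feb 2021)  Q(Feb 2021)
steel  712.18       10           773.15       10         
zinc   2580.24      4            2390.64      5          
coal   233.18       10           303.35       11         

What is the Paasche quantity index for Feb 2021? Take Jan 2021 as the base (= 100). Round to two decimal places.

113.25

Paasche quantity index uses current-period prices as weights.
ΣP(Feb 2021)·Q(Feb 2021) = 773.15×10 + 2390.64×5 + 303.35×11 = 7731.5 + 11953.2 + 3336.85 = 23021.55
ΣP(Feb 2021)·Q(Jan 2021) = 773.15×10 + 2390.64×4 + 303.35×10 = 7731.5 + 9562.56 + 3033.5 = 20327.56
Index = 23021.55 / 20327.56 × 100 = 113.2529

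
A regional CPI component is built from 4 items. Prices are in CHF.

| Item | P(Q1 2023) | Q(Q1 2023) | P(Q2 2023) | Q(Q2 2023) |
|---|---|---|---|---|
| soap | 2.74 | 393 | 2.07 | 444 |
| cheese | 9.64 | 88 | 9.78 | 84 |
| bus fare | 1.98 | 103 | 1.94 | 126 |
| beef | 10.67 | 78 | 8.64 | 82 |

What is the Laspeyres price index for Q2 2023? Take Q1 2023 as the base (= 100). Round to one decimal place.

Laspeyres price index uses base-period quantities as weights.
ΣP(Q2 2023)·Q(Q1 2023) = 2.07×393 + 9.78×88 + 1.94×103 + 8.64×78 = 813.51 + 860.64 + 199.82 + 673.92 = 2547.89
ΣP(Q1 2023)·Q(Q1 2023) = 2.74×393 + 9.64×88 + 1.98×103 + 10.67×78 = 1076.82 + 848.32 + 203.94 + 832.26 = 2961.34
Index = 2547.89 / 2961.34 × 100 = 86.0384

86.0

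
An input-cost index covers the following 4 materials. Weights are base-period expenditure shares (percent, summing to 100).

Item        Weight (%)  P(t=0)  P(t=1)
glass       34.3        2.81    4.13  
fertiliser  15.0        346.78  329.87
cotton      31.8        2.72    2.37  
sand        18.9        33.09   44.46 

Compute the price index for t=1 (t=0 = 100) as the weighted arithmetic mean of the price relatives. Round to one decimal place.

117.8

glass: 34.3 × (4.13/2.81) = 34.3 × 1.469751 = 50.4125
fertiliser: 15.0 × (329.87/346.78) = 15.0 × 0.951237 = 14.2686
cotton: 31.8 × (2.37/2.72) = 31.8 × 0.871324 = 27.7081
sand: 18.9 × (44.46/33.09) = 18.9 × 1.343608 = 25.3942
Index = Σ wᵢ·(p₁ᵢ/p₀ᵢ) = 50.4125 + 14.2686 + 27.7081 + 25.3942 = 117.7833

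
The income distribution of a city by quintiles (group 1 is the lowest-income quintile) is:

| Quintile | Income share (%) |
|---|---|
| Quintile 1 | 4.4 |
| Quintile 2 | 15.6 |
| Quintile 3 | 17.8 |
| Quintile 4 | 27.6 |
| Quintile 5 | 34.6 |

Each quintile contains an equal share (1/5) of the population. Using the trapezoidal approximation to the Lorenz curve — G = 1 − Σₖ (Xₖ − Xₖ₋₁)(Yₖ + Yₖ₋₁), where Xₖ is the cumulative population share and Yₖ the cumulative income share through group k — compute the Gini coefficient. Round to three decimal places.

Cumulative income shares Yₖ: 0.0440, 0.2000, 0.3780, 0.6540, 1.0000
Σ (Xₖ−Xₖ₋₁)(Yₖ+Yₖ₋₁) = (1/5)(0.0440+0.0000) + (1/5)(0.2000+0.0440) + (1/5)(0.3780+0.2000) + (1/5)(0.6540+0.3780) + (1/5)(1.0000+0.6540)
  = 0.0088 + 0.0488 + 0.1156 + 0.2064 + 0.3308 = 0.7104
G = 1 − 0.7104 = 0.2896

0.290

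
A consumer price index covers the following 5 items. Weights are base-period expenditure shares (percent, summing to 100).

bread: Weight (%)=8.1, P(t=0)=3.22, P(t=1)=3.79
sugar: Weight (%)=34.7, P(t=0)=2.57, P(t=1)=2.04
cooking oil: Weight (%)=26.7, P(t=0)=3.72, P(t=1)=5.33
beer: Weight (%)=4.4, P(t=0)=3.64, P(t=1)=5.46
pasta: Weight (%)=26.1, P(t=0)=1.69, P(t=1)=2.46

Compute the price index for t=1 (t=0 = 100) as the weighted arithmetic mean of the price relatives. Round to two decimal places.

119.93

bread: 8.1 × (3.79/3.22) = 8.1 × 1.177019 = 9.5339
sugar: 34.7 × (2.04/2.57) = 34.7 × 0.793774 = 27.5440
cooking oil: 26.7 × (5.33/3.72) = 26.7 × 1.432796 = 38.2556
beer: 4.4 × (5.46/3.64) = 4.4 × 1.500000 = 6.6000
pasta: 26.1 × (2.46/1.69) = 26.1 × 1.455621 = 37.9917
Index = Σ wᵢ·(p₁ᵢ/p₀ᵢ) = 9.5339 + 27.5440 + 38.2556 + 6.6000 + 37.9917 = 119.9252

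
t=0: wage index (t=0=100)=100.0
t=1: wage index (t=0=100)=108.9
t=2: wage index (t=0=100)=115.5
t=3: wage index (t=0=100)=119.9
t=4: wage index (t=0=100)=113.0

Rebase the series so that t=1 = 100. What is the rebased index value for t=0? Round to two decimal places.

91.83

Rebased(t=0) = 100.0 / 108.9 × 100 = 91.8274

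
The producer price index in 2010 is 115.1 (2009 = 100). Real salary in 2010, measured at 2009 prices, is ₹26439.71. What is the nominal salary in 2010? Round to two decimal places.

Nominal = Real × (Index/100) = 26439.71 × (115.1/100)
        = 26439.71 × 1.151 = 30432.1062

30432.11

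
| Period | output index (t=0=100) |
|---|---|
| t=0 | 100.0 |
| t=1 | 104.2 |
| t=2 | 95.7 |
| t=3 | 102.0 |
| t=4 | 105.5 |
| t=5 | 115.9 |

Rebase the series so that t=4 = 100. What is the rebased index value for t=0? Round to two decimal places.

94.79

Rebased(t=0) = 100.0 / 105.5 × 100 = 94.7867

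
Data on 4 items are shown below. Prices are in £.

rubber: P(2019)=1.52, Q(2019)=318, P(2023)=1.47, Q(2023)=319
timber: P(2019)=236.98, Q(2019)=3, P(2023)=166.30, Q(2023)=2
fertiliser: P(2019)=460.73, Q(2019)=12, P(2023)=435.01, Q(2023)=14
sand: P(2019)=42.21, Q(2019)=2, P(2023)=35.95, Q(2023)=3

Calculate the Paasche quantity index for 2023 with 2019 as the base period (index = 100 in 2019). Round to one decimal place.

111.8

Paasche quantity index uses current-period prices as weights.
ΣP(2023)·Q(2023) = 1.47×319 + 166.30×2 + 435.01×14 + 35.95×3 = 468.93 + 332.6 + 6090.14 + 107.85 = 6999.52
ΣP(2023)·Q(2019) = 1.47×318 + 166.30×3 + 435.01×12 + 35.95×2 = 467.46 + 498.9 + 5220.12 + 71.9 = 6258.38
Index = 6999.52 / 6258.38 × 100 = 111.8424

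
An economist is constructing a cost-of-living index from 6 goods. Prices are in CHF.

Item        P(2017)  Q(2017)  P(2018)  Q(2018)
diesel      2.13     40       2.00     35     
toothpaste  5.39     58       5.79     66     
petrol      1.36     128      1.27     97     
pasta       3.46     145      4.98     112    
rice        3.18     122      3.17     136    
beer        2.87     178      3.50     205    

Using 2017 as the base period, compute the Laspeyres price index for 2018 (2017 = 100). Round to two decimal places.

117.13

Laspeyres price index uses base-period quantities as weights.
ΣP(2018)·Q(2017) = 2.00×40 + 5.79×58 + 1.27×128 + 4.98×145 + 3.17×122 + 3.50×178 = 80 + 335.82 + 162.56 + 722.1 + 386.74 + 623 = 2310.22
ΣP(2017)·Q(2017) = 2.13×40 + 5.39×58 + 1.36×128 + 3.46×145 + 3.18×122 + 2.87×178 = 85.2 + 312.62 + 174.08 + 501.7 + 387.96 + 510.86 = 1972.42
Index = 2310.22 / 1972.42 × 100 = 117.1262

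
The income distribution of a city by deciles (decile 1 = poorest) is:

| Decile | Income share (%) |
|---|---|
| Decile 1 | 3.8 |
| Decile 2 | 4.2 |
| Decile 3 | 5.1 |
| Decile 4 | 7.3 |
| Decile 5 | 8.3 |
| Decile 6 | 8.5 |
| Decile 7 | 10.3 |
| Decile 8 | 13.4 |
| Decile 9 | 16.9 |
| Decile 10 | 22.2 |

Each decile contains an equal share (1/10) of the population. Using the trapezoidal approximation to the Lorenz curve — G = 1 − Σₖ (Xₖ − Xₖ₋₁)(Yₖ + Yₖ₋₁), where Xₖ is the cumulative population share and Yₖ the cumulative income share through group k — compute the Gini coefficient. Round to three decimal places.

0.305

Cumulative income shares Yₖ: 0.0380, 0.0800, 0.1310, 0.2040, 0.2870, 0.3720, 0.4750, 0.6090, 0.7780, 1.0000
Σ (Xₖ−Xₖ₋₁)(Yₖ+Yₖ₋₁) = (1/10)(0.0380+0.0000) + (1/10)(0.0800+0.0380) + (1/10)(0.1310+0.0800) + (1/10)(0.2040+0.1310) + (1/10)(0.2870+0.2040) + (1/10)(0.3720+0.2870) + (1/10)(0.4750+0.3720) + (1/10)(0.6090+0.4750) + (1/10)(0.7780+0.6090) + (1/10)(1.0000+0.7780)
  = 0.0038 + 0.0118 + 0.0211 + 0.0335 + 0.0491 + 0.0659 + 0.0847 + 0.1084 + 0.1387 + 0.1778 = 0.6948
G = 1 − 0.6948 = 0.3052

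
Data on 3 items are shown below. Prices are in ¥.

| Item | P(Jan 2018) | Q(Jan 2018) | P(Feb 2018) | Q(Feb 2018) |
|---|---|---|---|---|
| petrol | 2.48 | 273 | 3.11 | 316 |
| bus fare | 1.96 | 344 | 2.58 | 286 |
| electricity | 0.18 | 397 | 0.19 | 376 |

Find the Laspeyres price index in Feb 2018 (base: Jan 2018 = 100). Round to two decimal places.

Laspeyres price index uses base-period quantities as weights.
ΣP(Feb 2018)·Q(Jan 2018) = 3.11×273 + 2.58×344 + 0.19×397 = 849.03 + 887.52 + 75.43 = 1811.98
ΣP(Jan 2018)·Q(Jan 2018) = 2.48×273 + 1.96×344 + 0.18×397 = 677.04 + 674.24 + 71.46 = 1422.74
Index = 1811.98 / 1422.74 × 100 = 127.3585

127.36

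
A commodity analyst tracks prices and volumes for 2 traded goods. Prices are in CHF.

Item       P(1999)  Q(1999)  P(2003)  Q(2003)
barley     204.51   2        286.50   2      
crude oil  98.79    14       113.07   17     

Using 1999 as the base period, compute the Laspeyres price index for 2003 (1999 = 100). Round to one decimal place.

120.3

Laspeyres price index uses base-period quantities as weights.
ΣP(2003)·Q(1999) = 286.50×2 + 113.07×14 = 573 + 1582.98 = 2155.98
ΣP(1999)·Q(1999) = 204.51×2 + 98.79×14 = 409.02 + 1383.06 = 1792.08
Index = 2155.98 / 1792.08 × 100 = 120.3060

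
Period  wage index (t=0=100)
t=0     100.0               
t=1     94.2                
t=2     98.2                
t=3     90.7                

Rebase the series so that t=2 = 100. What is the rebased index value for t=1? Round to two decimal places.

95.93

Rebased(t=1) = 94.2 / 98.2 × 100 = 95.9267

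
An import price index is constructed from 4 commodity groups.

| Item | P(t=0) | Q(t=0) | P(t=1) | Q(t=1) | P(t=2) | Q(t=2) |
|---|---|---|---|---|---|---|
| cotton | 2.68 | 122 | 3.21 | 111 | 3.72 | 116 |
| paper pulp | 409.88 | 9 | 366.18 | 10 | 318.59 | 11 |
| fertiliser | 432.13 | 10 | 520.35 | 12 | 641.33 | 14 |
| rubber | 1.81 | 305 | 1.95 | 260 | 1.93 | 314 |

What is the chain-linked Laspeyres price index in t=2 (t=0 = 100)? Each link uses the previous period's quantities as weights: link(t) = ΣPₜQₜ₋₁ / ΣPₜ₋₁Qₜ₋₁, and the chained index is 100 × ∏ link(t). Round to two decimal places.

Link t=0→t=1:
ΣP(t=1)Q(t=0) = 3.21×122 + 366.18×9 + 520.35×10 + 1.95×305 = 391.62 + 3295.62 + 5203.5 + 594.75 = 9485.49
ΣP(t=0)Q(t=0) = 2.68×122 + 409.88×9 + 432.13×10 + 1.81×305 = 326.96 + 3688.92 + 4321.3 + 552.05 = 8889.23
link = 9485.49/8889.23 = 1.067077
Link t=1→t=2:
ΣP(t=2)Q(t=1) = 3.72×111 + 318.59×10 + 641.33×12 + 1.93×260 = 412.92 + 3185.9 + 7695.96 + 501.8 = 11796.58
ΣP(t=1)Q(t=1) = 3.21×111 + 366.18×10 + 520.35×12 + 1.95×260 = 356.31 + 3661.8 + 6244.2 + 507 = 10769.31
link = 11796.58/10769.31 = 1.095389
Chained index = 100 × 1.067077 × 1.095389 = 116.8864

116.89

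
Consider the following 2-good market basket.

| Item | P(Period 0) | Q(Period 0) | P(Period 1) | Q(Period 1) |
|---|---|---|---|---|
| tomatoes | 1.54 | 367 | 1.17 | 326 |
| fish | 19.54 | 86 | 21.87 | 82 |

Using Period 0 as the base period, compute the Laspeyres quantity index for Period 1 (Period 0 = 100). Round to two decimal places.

93.71

Laspeyres quantity index uses base-period prices as weights.
ΣP(Period 0)·Q(Period 1) = 1.54×326 + 19.54×82 = 502.04 + 1602.28 = 2104.32
ΣP(Period 0)·Q(Period 0) = 1.54×367 + 19.54×86 = 565.18 + 1680.44 = 2245.62
Index = 2104.32 / 2245.62 × 100 = 93.7078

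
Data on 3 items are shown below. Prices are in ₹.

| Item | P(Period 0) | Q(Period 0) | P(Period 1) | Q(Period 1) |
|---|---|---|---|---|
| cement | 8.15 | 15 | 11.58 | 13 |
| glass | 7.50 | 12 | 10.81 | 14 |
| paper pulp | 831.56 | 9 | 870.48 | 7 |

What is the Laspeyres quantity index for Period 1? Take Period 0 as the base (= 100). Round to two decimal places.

78.37

Laspeyres quantity index uses base-period prices as weights.
ΣP(Period 0)·Q(Period 1) = 8.15×13 + 7.50×14 + 831.56×7 = 105.95 + 105 + 5820.92 = 6031.87
ΣP(Period 0)·Q(Period 0) = 8.15×15 + 7.50×12 + 831.56×9 = 122.25 + 90 + 7484.04 = 7696.29
Index = 6031.87 / 7696.29 × 100 = 78.3737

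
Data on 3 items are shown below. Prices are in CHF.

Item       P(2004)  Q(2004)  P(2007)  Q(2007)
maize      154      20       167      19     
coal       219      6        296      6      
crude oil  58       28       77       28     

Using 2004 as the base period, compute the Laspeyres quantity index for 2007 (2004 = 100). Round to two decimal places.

Laspeyres quantity index uses base-period prices as weights.
ΣP(2004)·Q(2007) = 154×19 + 219×6 + 58×28 = 2926 + 1314 + 1624 = 5864
ΣP(2004)·Q(2004) = 154×20 + 219×6 + 58×28 = 3080 + 1314 + 1624 = 6018
Index = 5864 / 6018 × 100 = 97.4410

97.44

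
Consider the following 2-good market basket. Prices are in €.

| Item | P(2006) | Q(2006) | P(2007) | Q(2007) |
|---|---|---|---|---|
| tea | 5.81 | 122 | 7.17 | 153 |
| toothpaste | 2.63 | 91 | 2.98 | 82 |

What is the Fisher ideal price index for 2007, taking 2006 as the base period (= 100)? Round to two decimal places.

Laspeyres component (base-period weights):
ΣP(2007)Q(2006) = 7.17×122 + 2.98×91 = 874.74 + 271.18 = 1145.92
ΣP(2006)Q(2006) = 5.81×122 + 2.63×91 = 708.82 + 239.33 = 948.15
L = 1145.92 / 948.15 × 100 = 120.8585
Paasche component (current-period weights):
ΣP(2007)Q(2007) = 7.17×153 + 2.98×82 = 1097.01 + 244.36 = 1341.37
ΣP(2006)Q(2007) = 5.81×153 + 2.63×82 = 888.93 + 215.66 = 1104.59
P = 1341.37 / 1104.59 × 100 = 121.4360
Fisher = √(L × P) = √(120.8585 × 121.4360) = 121.1469

121.15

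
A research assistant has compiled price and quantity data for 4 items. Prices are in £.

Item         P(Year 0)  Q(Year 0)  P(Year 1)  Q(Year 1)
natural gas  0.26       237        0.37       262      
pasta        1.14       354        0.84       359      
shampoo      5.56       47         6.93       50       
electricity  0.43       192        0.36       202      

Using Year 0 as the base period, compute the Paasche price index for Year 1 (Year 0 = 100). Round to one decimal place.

97.1

Paasche price index uses current-period quantities as weights.
ΣP(Year 1)·Q(Year 1) = 0.37×262 + 0.84×359 + 6.93×50 + 0.36×202 = 96.94 + 301.56 + 346.5 + 72.72 = 817.72
ΣP(Year 0)·Q(Year 1) = 0.26×262 + 1.14×359 + 5.56×50 + 0.43×202 = 68.12 + 409.26 + 278 + 86.86 = 842.24
Index = 817.72 / 842.24 × 100 = 97.0887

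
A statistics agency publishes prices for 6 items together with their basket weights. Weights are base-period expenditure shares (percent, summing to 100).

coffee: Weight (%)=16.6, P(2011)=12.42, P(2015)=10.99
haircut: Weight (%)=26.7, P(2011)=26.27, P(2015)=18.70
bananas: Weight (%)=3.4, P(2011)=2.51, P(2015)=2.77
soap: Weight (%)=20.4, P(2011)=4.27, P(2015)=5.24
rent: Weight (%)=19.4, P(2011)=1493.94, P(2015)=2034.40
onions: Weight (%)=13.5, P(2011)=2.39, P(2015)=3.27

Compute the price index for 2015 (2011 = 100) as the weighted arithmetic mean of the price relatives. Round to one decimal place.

coffee: 16.6 × (10.99/12.42) = 16.6 × 0.884863 = 14.6887
haircut: 26.7 × (18.70/26.27) = 26.7 × 0.711839 = 19.0061
bananas: 3.4 × (2.77/2.51) = 3.4 × 1.103586 = 3.7522
soap: 20.4 × (5.24/4.27) = 20.4 × 1.227166 = 25.0342
rent: 19.4 × (2034.40/1493.94) = 19.4 × 1.361768 = 26.4183
onions: 13.5 × (3.27/2.39) = 13.5 × 1.368201 = 18.4707
Index = Σ wᵢ·(p₁ᵢ/p₀ᵢ) = 14.6887 + 19.0061 + 3.7522 + 25.0342 + 26.4183 + 18.4707 = 107.3702

107.4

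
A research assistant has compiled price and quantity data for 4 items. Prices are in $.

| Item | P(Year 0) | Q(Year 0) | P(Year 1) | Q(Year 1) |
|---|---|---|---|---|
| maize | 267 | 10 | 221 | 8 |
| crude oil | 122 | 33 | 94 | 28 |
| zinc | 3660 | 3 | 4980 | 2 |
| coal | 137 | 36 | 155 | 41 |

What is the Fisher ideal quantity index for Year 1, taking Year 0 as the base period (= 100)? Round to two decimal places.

Laspeyres component (base-period weights):
ΣP(Year 0)Q(Year 1) = 267×8 + 122×28 + 3660×2 + 137×41 = 2136 + 3416 + 7320 + 5617 = 18489
ΣP(Year 0)Q(Year 0) = 267×10 + 122×33 + 3660×3 + 137×36 = 2670 + 4026 + 10980 + 4932 = 22608
L = 18489 / 22608 × 100 = 81.7808
Paasche component (current-period weights):
ΣP(Year 1)Q(Year 1) = 221×8 + 94×28 + 4980×2 + 155×41 = 1768 + 2632 + 9960 + 6355 = 20715
ΣP(Year 1)Q(Year 0) = 221×10 + 94×33 + 4980×3 + 155×36 = 2210 + 3102 + 14940 + 5580 = 25832
P = 20715 / 25832 × 100 = 80.1912
Fisher = √(L × P) = √(81.7808 × 80.1912) = 80.9821

80.98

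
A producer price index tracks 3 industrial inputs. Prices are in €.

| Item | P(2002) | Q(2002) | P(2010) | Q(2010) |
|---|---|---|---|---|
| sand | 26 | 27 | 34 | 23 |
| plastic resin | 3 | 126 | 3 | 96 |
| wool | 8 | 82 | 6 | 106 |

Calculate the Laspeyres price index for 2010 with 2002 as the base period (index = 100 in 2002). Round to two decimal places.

Laspeyres price index uses base-period quantities as weights.
ΣP(2010)·Q(2002) = 34×27 + 3×126 + 6×82 = 918 + 378 + 492 = 1788
ΣP(2002)·Q(2002) = 26×27 + 3×126 + 8×82 = 702 + 378 + 656 = 1736
Index = 1788 / 1736 × 100 = 102.9954

103.00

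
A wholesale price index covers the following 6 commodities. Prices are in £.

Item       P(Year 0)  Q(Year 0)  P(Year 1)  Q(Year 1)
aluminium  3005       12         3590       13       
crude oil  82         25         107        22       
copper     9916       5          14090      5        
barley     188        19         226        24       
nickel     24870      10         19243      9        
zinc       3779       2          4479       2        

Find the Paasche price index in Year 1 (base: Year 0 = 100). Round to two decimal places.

94.08

Paasche price index uses current-period quantities as weights.
ΣP(Year 1)·Q(Year 1) = 3590×13 + 107×22 + 14090×5 + 226×24 + 19243×9 + 4479×2 = 46670 + 2354 + 70450 + 5424 + 173187 + 8958 = 307043
ΣP(Year 0)·Q(Year 1) = 3005×13 + 82×22 + 9916×5 + 188×24 + 24870×9 + 3779×2 = 39065 + 1804 + 49580 + 4512 + 223830 + 7558 = 326349
Index = 307043 / 326349 × 100 = 94.0842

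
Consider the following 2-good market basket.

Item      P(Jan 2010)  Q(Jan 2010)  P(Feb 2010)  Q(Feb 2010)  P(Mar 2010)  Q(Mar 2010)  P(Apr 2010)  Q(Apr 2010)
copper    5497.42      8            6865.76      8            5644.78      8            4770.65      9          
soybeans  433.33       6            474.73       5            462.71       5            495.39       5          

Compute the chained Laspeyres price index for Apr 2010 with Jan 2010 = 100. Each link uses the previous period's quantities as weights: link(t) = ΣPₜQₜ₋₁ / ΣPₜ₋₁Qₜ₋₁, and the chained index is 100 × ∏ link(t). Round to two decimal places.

87.98

Link Jan 2010→Feb 2010:
ΣP(Feb 2010)Q(Jan 2010) = 6865.76×8 + 474.73×6 = 54926.08 + 2848.38 = 57774.46
ΣP(Jan 2010)Q(Jan 2010) = 5497.42×8 + 433.33×6 = 43979.36 + 2599.98 = 46579.34
link = 57774.46/46579.34 = 1.240345
Link Feb 2010→Mar 2010:
ΣP(Mar 2010)Q(Feb 2010) = 5644.78×8 + 462.71×5 = 45158.24 + 2313.55 = 47471.79
ΣP(Feb 2010)Q(Feb 2010) = 6865.76×8 + 474.73×5 = 54926.08 + 2373.65 = 57299.73
link = 47471.79/57299.73 = 0.828482
Link Mar 2010→Apr 2010:
ΣP(Apr 2010)Q(Mar 2010) = 4770.65×8 + 495.39×5 = 38165.2 + 2476.95 = 40642.15
ΣP(Mar 2010)Q(Mar 2010) = 5644.78×8 + 462.71×5 = 45158.24 + 2313.55 = 47471.79
link = 40642.15/47471.79 = 0.856133
Chained index = 100 × 1.240345 × 0.828482 × 0.856133 = 87.9765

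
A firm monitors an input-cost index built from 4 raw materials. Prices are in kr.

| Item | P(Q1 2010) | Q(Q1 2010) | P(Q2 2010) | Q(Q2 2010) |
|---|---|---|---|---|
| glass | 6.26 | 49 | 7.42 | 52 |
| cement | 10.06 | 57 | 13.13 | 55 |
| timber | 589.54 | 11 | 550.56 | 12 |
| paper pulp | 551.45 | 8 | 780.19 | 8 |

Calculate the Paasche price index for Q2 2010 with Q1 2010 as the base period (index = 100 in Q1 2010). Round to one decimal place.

Paasche price index uses current-period quantities as weights.
ΣP(Q2 2010)·Q(Q2 2010) = 7.42×52 + 13.13×55 + 550.56×12 + 780.19×8 = 385.84 + 722.15 + 6606.72 + 6241.52 = 13956.23
ΣP(Q1 2010)·Q(Q2 2010) = 6.26×52 + 10.06×55 + 589.54×12 + 551.45×8 = 325.52 + 553.3 + 7074.48 + 4411.6 = 12364.9
Index = 13956.23 / 12364.9 × 100 = 112.8697

112.9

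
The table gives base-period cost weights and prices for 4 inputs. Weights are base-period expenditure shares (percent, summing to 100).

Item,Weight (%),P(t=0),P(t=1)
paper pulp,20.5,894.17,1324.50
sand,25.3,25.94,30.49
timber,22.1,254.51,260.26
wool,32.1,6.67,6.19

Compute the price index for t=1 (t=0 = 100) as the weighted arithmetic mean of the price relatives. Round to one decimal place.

paper pulp: 20.5 × (1324.50/894.17) = 20.5 × 1.481262 = 30.3659
sand: 25.3 × (30.49/25.94) = 25.3 × 1.175405 = 29.7377
timber: 22.1 × (260.26/254.51) = 22.1 × 1.022592 = 22.5993
wool: 32.1 × (6.19/6.67) = 32.1 × 0.928036 = 29.7900
Index = Σ wᵢ·(p₁ᵢ/p₀ᵢ) = 30.3659 + 29.7377 + 22.5993 + 29.7900 = 112.4929

112.5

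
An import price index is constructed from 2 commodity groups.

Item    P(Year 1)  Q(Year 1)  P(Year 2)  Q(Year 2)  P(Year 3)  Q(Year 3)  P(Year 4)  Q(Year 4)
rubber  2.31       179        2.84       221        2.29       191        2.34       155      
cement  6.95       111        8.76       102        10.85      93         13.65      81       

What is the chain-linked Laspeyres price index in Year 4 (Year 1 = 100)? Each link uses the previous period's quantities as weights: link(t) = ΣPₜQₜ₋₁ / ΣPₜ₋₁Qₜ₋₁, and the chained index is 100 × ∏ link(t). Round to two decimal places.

157.22

Link Year 1→Year 2:
ΣP(Year 2)Q(Year 1) = 2.84×179 + 8.76×111 = 508.36 + 972.36 = 1480.72
ΣP(Year 1)Q(Year 1) = 2.31×179 + 6.95×111 = 413.49 + 771.45 = 1184.94
link = 1480.72/1184.94 = 1.249616
Link Year 2→Year 3:
ΣP(Year 3)Q(Year 2) = 2.29×221 + 10.85×102 = 506.09 + 1106.7 = 1612.79
ΣP(Year 2)Q(Year 2) = 2.84×221 + 8.76×102 = 627.64 + 893.52 = 1521.16
link = 1612.79/1521.16 = 1.060237
Link Year 3→Year 4:
ΣP(Year 4)Q(Year 3) = 2.34×191 + 13.65×93 = 446.94 + 1269.45 = 1716.39
ΣP(Year 3)Q(Year 3) = 2.29×191 + 10.85×93 = 437.39 + 1009.05 = 1446.44
link = 1716.39/1446.44 = 1.186631
Chained index = 100 × 1.249616 × 1.060237 × 1.186631 = 157.2154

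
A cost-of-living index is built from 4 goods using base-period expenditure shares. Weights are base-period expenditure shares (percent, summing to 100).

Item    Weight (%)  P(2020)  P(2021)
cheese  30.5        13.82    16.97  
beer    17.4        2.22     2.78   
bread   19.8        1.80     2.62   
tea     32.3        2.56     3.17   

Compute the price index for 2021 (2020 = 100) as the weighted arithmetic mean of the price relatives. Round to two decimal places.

128.06

cheese: 30.5 × (16.97/13.82) = 30.5 × 1.227931 = 37.4519
beer: 17.4 × (2.78/2.22) = 17.4 × 1.252252 = 21.7892
bread: 19.8 × (2.62/1.80) = 19.8 × 1.455556 = 28.8200
tea: 32.3 × (3.17/2.56) = 32.3 × 1.238281 = 39.9965
Index = Σ wᵢ·(p₁ᵢ/p₀ᵢ) = 37.4519 + 21.7892 + 28.8200 + 39.9965 = 128.0576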